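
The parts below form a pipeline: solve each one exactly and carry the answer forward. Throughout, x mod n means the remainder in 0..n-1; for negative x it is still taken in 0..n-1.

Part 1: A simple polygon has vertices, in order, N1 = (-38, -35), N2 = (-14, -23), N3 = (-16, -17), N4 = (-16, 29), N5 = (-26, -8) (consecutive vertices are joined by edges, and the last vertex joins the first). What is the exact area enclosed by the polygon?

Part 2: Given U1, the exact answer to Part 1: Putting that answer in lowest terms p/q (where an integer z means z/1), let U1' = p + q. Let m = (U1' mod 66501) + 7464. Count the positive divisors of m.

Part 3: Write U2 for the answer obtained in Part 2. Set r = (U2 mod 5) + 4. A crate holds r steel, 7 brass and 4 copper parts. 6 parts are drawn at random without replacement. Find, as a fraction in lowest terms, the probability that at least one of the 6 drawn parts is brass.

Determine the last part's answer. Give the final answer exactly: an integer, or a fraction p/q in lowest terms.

312/323

Part 1: cross terms: (-38*-23 - -14*-35)=384, (-14*-17 - -16*-23)=-130, (-16*29 - -16*-17)=-736, (-16*-8 - -26*29)=882, (-26*-35 - -38*-8)=606; twice the area = |1006| = 1006; area = 503; answer 503
Part 2: U1 = 503; threaded value p + q = 504; m = 7968; 7968 = 2^5 * 3 * 83; number of divisors = (5+1) * (1+1) * (1+1) = 24; answer 24
Part 3: U2 = 24; r = 8; total draws C(19,6) = 27132; complement C(12,6) = 924; favorable 27132 - 924 = 26208; P = 312/323; answer 312/323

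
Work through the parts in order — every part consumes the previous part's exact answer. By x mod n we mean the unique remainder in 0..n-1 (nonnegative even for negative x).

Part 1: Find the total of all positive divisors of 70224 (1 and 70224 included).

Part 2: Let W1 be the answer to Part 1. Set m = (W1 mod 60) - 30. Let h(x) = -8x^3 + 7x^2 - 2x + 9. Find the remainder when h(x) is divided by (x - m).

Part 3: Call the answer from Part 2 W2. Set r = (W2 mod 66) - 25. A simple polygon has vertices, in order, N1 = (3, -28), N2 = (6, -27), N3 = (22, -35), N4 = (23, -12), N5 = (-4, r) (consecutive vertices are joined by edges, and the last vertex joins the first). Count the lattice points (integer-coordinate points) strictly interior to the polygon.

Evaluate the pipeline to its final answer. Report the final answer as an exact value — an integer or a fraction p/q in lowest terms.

433

Part 1: 70224 = 2^4 * 3 * 7 * 11 * 19; sigma = (1 + 2 + 4 + 8 + 16) * (1 + 3) * (1 + 7) * (1 + 11) * (1 + 19) = 31 * 4 * 8 * 12 * 20 = 238080; answer 238080
Part 2: W1 = 238080; m = -30; remainder = value at the root: -8*(-30)^3 + 7*(-30)^2 - 2*(-30)^1 + 9 = (216000) + (6300) + (60) + (9) = 222369; answer 222369
Part 3: W2 = 222369; r = -10; cross terms: (3*-27 - 6*-28)=87, (6*-35 - 22*-27)=384, (22*-12 - 23*-35)=541, (23*-10 - -4*-12)=-278, (-4*-28 - 3*-10)=142; twice the area = |876| = 876; area = 438; boundary points = 1 + 8 + 1 + 1 + 1 = 12; strictly interior points = area - boundary/2 + 1 = 433; answer 433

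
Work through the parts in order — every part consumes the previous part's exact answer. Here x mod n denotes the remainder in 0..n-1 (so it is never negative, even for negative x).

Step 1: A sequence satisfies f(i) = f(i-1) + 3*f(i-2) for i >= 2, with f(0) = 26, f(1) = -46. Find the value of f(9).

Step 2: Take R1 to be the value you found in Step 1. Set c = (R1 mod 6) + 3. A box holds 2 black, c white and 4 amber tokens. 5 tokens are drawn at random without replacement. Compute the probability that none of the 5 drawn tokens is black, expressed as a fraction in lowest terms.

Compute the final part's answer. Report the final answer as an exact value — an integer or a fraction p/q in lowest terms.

3/11

Step 1: f(2) = 1*(-46) + 3*(26) = 32; iterating: f(2)=32, f(3)=-106, f(4)=-10, f(5)=-328, f(6)=-358, f(7)=-1342, f(8)=-2416, f(9)=-6442; answer -6442
Step 2: R1 = -6442; c = 5; total draws C(11,5) = 462; favorable C(9,5) = 126; P = 3/11; answer 3/11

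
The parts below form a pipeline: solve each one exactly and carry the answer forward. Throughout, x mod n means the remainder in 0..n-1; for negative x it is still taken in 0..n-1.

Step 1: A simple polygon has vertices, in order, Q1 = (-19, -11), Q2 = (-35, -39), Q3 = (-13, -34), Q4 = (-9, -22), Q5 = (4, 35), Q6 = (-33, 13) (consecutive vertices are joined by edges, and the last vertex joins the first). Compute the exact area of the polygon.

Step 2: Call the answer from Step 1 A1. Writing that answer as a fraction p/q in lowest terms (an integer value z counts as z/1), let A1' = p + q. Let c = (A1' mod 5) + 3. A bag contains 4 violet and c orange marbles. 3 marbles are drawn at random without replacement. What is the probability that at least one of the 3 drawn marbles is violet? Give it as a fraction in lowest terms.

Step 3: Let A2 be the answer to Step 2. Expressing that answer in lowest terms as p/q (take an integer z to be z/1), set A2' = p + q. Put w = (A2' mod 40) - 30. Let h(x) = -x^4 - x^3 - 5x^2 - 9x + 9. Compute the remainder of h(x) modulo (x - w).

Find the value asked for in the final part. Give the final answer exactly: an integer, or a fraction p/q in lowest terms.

Step 1: cross terms: (-19*-39 - -35*-11)=356, (-35*-34 - -13*-39)=683, (-13*-22 - -9*-34)=-20, (-9*35 - 4*-22)=-227, (4*13 - -33*35)=1207, (-33*-11 - -19*13)=610; twice the area = |2609| = 2609; area = 2609/2; answer 2609/2
Step 2: A1 = 2609/2; threaded value p + q = 2611; c = 4; total draws C(8,3) = 56; complement C(4,3) = 4; favorable 56 - 4 = 52; P = 13/14; answer 13/14
Step 3: A2 = 13/14; threaded value p + q = 27; w = -3; remainder = value at the root: -1*(-3)^4 - 1*(-3)^3 - 5*(-3)^2 - 9*(-3)^1 + 9 = (-81) + (27) + (-45) + (27) + (9) = -63; answer -63

-63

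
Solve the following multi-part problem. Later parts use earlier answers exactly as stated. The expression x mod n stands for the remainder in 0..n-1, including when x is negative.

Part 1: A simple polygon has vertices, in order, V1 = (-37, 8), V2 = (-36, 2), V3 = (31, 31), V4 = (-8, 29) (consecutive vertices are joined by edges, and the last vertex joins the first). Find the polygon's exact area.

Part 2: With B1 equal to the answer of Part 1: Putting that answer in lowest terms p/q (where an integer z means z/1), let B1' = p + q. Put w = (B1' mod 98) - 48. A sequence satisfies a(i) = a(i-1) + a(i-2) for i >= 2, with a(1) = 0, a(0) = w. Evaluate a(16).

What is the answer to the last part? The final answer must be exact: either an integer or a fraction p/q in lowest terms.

Part 1: cross terms: (-37*2 - -36*8)=214, (-36*31 - 31*2)=-1178, (31*29 - -8*31)=1147, (-8*8 - -37*29)=1009; twice the area = |1192| = 1192; area = 596; answer 596
Part 2: B1 = 596; threaded value p + q = 597; w = -39; a(2) = 1*(0) + 1*(-39) = -39; iterating: a(2)=-39, a(3)=-39, a(4)=-78, a(5)=-117, a(6)=-195, a(7)=-312, a(8)=-507, a(9)=-819, a(10)=-1326, a(11)=-2145, a(12)=-3471, a(13)=-5616, a(14)=-9087, a(15)=-14703, a(16)=-23790; answer -23790

-23790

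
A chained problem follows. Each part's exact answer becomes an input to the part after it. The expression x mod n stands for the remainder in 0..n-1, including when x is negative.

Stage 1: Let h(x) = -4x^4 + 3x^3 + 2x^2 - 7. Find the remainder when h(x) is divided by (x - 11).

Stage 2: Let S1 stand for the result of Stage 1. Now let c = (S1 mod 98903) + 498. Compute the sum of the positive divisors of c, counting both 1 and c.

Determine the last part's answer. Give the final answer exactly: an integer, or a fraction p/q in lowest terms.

Stage 1: remainder = value at the root: -4*(11)^4 + 3*(11)^3 + 2*(11)^2 - 7 = (-58564) + (3993) + (242) + (-7) = -54336; answer -54336
Stage 2: S1 = -54336; c = 45065; 45065 = 5 * 9013; sigma = (1 + 5) * (1 + 9013) = 6 * 9014 = 54084; answer 54084

54084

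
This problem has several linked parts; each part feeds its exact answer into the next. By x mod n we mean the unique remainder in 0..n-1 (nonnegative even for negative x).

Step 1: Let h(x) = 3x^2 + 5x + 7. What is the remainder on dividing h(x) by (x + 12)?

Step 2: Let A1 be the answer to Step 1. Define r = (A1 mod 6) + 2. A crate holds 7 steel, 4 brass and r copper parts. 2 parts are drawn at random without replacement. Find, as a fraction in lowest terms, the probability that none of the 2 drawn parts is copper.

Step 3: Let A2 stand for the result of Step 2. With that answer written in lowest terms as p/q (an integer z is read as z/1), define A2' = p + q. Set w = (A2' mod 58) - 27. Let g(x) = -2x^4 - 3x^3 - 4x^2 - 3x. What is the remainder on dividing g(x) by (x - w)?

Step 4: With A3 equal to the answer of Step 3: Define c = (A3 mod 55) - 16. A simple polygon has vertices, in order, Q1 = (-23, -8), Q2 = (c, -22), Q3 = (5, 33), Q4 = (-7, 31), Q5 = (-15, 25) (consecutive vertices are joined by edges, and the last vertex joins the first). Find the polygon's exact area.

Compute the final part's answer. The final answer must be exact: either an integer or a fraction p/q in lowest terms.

3053/2

Step 1: remainder = value at the root: 3*(-12)^2 + 5*(-12)^1 + 7 = (432) + (-60) + (7) = 379; answer 379
Step 2: A1 = 379; r = 3; total draws C(14,2) = 91; favorable C(11,2) = 55; P = 55/91; answer 55/91
Step 3: A2 = 55/91; threaded value p + q = 146; w = 3; remainder = value at the root: -2*(3)^4 - 3*(3)^3 - 4*(3)^2 - 3*(3)^1 = (-162) + (-81) + (-36) + (-9) = -288; answer -288
Step 4: A3 = -288; c = 26; cross terms: (-23*-22 - 26*-8)=714, (26*33 - 5*-22)=968, (5*31 - -7*33)=386, (-7*25 - -15*31)=290, (-15*-8 - -23*25)=695; twice the area = |3053| = 3053; area = 3053/2; answer 3053/2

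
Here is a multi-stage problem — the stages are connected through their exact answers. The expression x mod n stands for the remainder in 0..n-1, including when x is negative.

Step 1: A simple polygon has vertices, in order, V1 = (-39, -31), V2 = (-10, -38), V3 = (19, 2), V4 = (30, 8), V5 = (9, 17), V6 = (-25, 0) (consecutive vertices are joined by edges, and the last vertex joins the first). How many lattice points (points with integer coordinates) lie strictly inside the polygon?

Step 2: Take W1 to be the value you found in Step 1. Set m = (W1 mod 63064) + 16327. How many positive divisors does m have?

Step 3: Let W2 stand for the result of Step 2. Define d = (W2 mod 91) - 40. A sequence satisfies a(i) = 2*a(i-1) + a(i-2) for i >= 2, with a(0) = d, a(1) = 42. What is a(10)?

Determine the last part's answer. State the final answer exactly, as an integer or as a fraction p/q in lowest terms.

Step 1: cross terms: (-39*-38 - -10*-31)=1172, (-10*2 - 19*-38)=702, (19*8 - 30*2)=92, (30*17 - 9*8)=438, (9*0 - -25*17)=425, (-25*-31 - -39*0)=775; twice the area = |3604| = 3604; area = 1802; boundary points = 1 + 1 + 1 + 3 + 17 + 1 = 24; strictly interior points = area - boundary/2 + 1 = 1791; answer 1791
Step 2: W1 = 1791; m = 18118; 18118 = 2 * 9059; number of divisors = (1+1) * (1+1) = 4; answer 4
Step 3: W2 = 4; d = -36; a(2) = 2*(42) + 1*(-36) = 48; iterating: a(2)=48, a(3)=138, a(4)=324, a(5)=786, a(6)=1896, a(7)=4578, a(8)=11052, a(9)=26682, a(10)=64416; answer 64416

64416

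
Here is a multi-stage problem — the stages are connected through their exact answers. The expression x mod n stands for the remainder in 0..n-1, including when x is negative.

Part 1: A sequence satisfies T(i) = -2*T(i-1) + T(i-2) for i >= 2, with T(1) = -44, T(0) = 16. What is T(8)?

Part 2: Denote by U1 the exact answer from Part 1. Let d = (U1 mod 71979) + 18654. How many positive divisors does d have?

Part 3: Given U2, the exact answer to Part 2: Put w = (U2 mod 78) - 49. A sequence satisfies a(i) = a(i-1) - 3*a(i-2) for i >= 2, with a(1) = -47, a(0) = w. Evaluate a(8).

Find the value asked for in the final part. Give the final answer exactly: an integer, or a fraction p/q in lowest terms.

Part 1: T(2) = -2*(-44) + 1*(16) = 104; iterating: T(2)=104, T(3)=-252, T(4)=608, T(5)=-1468, T(6)=3544, T(7)=-8556, T(8)=20656; answer 20656
Part 2: U1 = 20656; d = 39310; 39310 = 2 * 5 * 3931; number of divisors = (1+1) * (1+1) * (1+1) = 8; answer 8
Part 3: U2 = 8; w = -41; a(2) = 1*(-47) - 3*(-41) = 76; iterating: a(2)=76, a(3)=217, a(4)=-11, a(5)=-662, a(6)=-629, a(7)=1357, a(8)=3244; answer 3244

3244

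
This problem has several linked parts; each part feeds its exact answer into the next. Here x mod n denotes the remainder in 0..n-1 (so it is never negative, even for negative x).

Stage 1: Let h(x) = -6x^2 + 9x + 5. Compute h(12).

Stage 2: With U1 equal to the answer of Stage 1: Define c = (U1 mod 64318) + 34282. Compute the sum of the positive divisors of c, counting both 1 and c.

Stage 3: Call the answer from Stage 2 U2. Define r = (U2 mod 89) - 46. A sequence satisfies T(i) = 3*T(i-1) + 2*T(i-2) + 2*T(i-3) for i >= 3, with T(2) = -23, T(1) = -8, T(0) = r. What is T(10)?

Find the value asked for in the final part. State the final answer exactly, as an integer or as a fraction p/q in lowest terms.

-903551

Stage 1: -6*(12)^2 + 9*(12)^1 + 5 = (-864) + (108) + (5) = -751; answer -751
Stage 2: U1 = -751; c = 97849; 97849 is prime, so its only divisors are 1 and 97849; sigma = 1 + 97849 = 97850; answer 97850
Stage 3: U2 = 97850; r = -7; T(3) = 3*(-23) + 2*(-8) + 2*(-7) = -99; iterating: T(3)=-99, T(4)=-359, T(5)=-1321, T(6)=-4879, T(7)=-17997, T(8)=-66391, T(9)=-244925, T(10)=-903551; answer -903551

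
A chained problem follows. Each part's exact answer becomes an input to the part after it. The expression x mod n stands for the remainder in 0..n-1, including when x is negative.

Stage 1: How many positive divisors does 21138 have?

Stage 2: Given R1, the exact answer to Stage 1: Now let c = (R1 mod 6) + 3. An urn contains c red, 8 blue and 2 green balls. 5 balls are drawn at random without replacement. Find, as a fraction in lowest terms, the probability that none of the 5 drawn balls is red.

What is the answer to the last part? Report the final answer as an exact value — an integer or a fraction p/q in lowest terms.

Stage 1: 21138 = 2 * 3 * 13 * 271; number of divisors = (1+1) * (1+1) * (1+1) * (1+1) = 16; answer 16
Stage 2: R1 = 16; c = 7; total draws C(17,5) = 6188; favorable C(10,5) = 252; P = 9/221; answer 9/221

9/221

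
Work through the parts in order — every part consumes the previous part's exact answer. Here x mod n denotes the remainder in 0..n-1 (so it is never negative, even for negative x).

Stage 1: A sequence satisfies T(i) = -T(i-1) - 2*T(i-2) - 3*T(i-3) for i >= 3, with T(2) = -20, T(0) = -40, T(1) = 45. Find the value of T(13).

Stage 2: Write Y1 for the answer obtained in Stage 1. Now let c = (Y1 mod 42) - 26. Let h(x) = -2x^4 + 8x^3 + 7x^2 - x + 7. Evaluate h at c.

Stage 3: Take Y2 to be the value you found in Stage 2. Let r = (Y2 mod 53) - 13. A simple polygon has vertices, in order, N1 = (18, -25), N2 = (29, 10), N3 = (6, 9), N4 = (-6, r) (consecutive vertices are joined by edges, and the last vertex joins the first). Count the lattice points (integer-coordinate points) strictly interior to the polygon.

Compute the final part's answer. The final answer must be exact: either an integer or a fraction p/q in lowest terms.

Stage 1: T(3) = -1*(-20) - 2*(45) - 3*(-40) = 50; iterating: T(3)=50, T(4)=-145, T(5)=105, T(6)=35, T(7)=190, T(8)=-575, T(9)=90, T(10)=490, T(11)=1055, T(12)=-2305, T(13)=-1275; answer -1275
Stage 2: Y1 = -1275; c = 1; -2*(1)^4 + 8*(1)^3 + 7*(1)^2 - 1*(1)^1 + 7 = (-2) + (8) + (7) + (-1) + (7) = 19; answer 19
Stage 3: Y2 = 19; r = 6; cross terms: (18*10 - 29*-25)=905, (29*9 - 6*10)=201, (6*6 - -6*9)=90, (-6*-25 - 18*6)=42; twice the area = |1238| = 1238; area = 619; boundary points = 1 + 1 + 3 + 1 = 6; strictly interior points = area - boundary/2 + 1 = 617; answer 617

617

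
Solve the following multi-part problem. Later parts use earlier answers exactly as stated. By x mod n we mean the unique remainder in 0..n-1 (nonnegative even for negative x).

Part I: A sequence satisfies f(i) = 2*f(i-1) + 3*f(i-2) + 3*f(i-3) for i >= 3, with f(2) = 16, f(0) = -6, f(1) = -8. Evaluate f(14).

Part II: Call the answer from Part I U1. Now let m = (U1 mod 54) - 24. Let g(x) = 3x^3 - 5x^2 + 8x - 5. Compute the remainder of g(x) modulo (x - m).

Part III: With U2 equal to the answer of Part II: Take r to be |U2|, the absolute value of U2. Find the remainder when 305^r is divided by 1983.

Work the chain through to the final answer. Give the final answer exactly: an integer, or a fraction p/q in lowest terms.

Part I: f(3) = 2*(16) + 3*(-8) + 3*(-6) = -10; iterating: f(3)=-10, f(4)=4, f(5)=26, f(6)=34, f(7)=158, f(8)=496, f(9)=1568, f(10)=5098, f(11)=16388, f(12)=52774, f(13)=170006, f(14)=547498; answer 547498
Part II: U1 = 547498; m = 22; remainder = value at the root: 3*(22)^3 - 5*(22)^2 + 8*(22)^1 - 5 = (31944) + (-2420) + (176) + (-5) = 29695; answer 29695
Part III: U2 = 29695; r = 29695; squarings mod 1983: 305^1=305, 305^2=1807, 305^4=1231, 305^8=349, 305^16=838, 305^32=262, 305^64=1222, 305^128=85, 305^256=1276, 305^512=133, 305^1024=1825, 305^2048=1168, 305^4096=1903, 305^8192=451, 305^16384=1135; 305^29695 = 305^1 * 305^2 * 305^4 * 305^8 * 305^16 * 305^32 * 305^64 * 305^128 * 305^256 * 305^512 * 305^4096 * 305^8192 * 305^16384 = 1511 (mod 1983); answer 1511

1511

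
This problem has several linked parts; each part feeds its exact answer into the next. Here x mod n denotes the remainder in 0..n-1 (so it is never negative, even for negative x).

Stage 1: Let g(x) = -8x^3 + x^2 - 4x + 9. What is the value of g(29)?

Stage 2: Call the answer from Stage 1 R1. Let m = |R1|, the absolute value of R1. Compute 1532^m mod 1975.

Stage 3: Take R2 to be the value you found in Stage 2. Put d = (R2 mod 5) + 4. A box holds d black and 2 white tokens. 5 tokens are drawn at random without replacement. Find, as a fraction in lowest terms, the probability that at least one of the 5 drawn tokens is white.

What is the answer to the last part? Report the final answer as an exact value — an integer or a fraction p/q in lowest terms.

7/9

Stage 1: -8*(29)^3 + 1*(29)^2 - 4*(29)^1 + 9 = (-195112) + (841) + (-116) + (9) = -194378; answer -194378
Stage 2: R1 = -194378; m = 194378; squarings mod 1975: 1532^1=1532, 1532^2=724, 1532^4=801, 1532^8=1701, 1532^16=26, 1532^32=676, 1532^64=751, 1532^128=1126, 1532^256=1901, 1532^512=1526, 1532^1024=151, 1532^2048=1076, 1532^4096=426, 1532^8192=1751, 1532^16384=801, 1532^32768=1701, 1532^65536=26, 1532^131072=676; 1532^194378 = 1532^2 * 1532^8 * 1532^64 * 1532^256 * 1532^512 * 1532^1024 * 1532^4096 * 1532^8192 * 1532^16384 * 1532^32768 * 1532^131072 = 724 (mod 1975); answer 724
Stage 3: R2 = 724; d = 8; total draws C(10,5) = 252; complement C(8,5) = 56; favorable 252 - 56 = 196; P = 7/9; answer 7/9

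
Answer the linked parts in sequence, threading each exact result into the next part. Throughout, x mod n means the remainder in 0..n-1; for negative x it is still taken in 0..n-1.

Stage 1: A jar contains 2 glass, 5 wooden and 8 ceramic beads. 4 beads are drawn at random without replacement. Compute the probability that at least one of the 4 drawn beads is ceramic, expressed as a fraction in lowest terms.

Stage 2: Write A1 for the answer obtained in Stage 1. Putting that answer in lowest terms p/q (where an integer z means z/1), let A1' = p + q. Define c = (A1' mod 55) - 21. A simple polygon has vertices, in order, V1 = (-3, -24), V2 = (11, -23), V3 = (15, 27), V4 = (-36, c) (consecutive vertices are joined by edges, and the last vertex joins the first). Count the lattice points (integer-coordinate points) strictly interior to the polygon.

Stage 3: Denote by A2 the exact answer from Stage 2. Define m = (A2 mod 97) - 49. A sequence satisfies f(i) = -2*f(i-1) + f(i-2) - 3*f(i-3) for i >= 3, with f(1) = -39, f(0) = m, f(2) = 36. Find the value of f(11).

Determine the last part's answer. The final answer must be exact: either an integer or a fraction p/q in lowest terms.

Stage 1: total draws C(15,4) = 1365; complement C(7,4) = 35; favorable 1365 - 35 = 1330; P = 38/39; answer 38/39
Stage 2: A1 = 38/39; threaded value p + q = 77; c = 1; cross terms: (-3*-23 - 11*-24)=333, (11*27 - 15*-23)=642, (15*1 - -36*27)=987, (-36*-24 - -3*1)=867; twice the area = |2829| = 2829; area = 2829/2; boundary points = 1 + 2 + 1 + 1 = 5; strictly interior points = area - boundary/2 + 1 = 1413; answer 1413
Stage 3: A2 = 1413; m = 6; f(3) = -2*(36) + 1*(-39) - 3*(6) = -129; iterating: f(3)=-129, f(4)=411, f(5)=-1059, f(6)=2916, f(7)=-8124, f(8)=22341, f(9)=-61554, f(10)=169821, f(11)=-468219; answer -468219

-468219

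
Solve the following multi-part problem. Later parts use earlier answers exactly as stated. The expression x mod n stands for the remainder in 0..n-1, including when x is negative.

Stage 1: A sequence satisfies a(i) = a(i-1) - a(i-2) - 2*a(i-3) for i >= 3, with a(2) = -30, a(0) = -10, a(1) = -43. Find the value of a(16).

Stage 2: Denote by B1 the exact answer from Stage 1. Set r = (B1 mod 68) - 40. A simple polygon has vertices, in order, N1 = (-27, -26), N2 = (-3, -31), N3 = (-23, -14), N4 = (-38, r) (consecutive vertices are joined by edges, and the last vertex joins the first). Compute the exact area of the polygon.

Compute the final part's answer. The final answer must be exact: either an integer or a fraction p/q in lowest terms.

Stage 1: a(3) = 1*(-30) - 1*(-43) - 2*(-10) = 33; iterating: a(3)=33, a(4)=149, a(5)=176, a(6)=-39, a(7)=-513, a(8)=-826, a(9)=-235, a(10)=1617, a(11)=3504, a(12)=2357, a(13)=-4381, a(14)=-13746, a(15)=-14079, a(16)=8429; answer 8429
Stage 2: B1 = 8429; r = 25; cross terms: (-27*-31 - -3*-26)=759, (-3*-14 - -23*-31)=-671, (-23*25 - -38*-14)=-1107, (-38*-26 - -27*25)=1663; twice the area = |644| = 644; area = 322; answer 322

322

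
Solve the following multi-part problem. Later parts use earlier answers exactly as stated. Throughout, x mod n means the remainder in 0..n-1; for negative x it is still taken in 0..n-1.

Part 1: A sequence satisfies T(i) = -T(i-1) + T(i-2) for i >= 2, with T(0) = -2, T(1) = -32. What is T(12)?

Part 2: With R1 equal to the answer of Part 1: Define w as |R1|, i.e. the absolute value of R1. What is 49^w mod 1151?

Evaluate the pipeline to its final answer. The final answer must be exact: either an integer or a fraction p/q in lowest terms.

693

Part 1: T(2) = -1*(-32) + 1*(-2) = 30; iterating: T(2)=30, T(3)=-62, T(4)=92, T(5)=-154, T(6)=246, T(7)=-400, T(8)=646, T(9)=-1046, T(10)=1692, T(11)=-2738, T(12)=4430; answer 4430
Part 2: R1 = 4430; w = 4430; squarings mod 1151: 49^1=49, 49^2=99, 49^4=593, 49^8=594, 49^16=630, 49^32=956, 49^64=42, 49^128=613, 49^256=543, 49^512=193, 49^1024=417, 49^2048=88, 49^4096=838; 49^4430 = 49^2 * 49^4 * 49^8 * 49^64 * 49^256 * 49^4096 = 693 (mod 1151); answer 693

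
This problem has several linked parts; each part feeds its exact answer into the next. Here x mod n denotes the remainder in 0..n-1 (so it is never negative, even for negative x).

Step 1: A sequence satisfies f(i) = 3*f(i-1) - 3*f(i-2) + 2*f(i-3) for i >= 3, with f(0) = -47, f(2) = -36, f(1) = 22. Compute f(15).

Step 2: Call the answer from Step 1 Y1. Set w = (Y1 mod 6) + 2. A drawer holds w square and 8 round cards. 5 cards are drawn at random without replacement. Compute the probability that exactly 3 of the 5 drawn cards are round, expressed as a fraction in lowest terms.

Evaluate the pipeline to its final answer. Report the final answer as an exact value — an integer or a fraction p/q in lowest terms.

14/33

Step 1: f(3) = 3*(-36) - 3*(22) + 2*(-47) = -268; iterating: f(3)=-268, f(4)=-652, f(5)=-1224, f(6)=-2252, f(7)=-4388, f(8)=-8856, f(9)=-17908, f(10)=-35932, f(11)=-71784, f(12)=-143372, f(13)=-286628, f(14)=-573336, f(15)=-1146868; answer -1146868
Step 2: Y1 = -1146868; w = 4; total draws C(12,5) = 792; favorable C(8,3)*C(4,2) = 336; P = 14/33; answer 14/33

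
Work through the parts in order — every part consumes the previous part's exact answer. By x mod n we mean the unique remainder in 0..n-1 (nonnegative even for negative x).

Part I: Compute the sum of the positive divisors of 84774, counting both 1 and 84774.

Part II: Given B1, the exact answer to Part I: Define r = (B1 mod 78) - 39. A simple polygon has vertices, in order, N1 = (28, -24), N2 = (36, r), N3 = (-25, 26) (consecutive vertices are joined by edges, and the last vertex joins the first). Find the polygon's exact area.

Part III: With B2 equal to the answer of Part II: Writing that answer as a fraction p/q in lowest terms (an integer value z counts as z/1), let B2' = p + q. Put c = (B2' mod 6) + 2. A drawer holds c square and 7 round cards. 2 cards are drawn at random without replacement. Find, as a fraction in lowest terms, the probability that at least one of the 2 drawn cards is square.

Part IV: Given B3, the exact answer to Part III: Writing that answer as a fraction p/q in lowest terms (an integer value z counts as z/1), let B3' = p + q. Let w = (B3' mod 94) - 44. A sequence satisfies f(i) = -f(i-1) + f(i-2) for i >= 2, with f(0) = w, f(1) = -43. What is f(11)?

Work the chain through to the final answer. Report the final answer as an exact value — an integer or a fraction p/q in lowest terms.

-3442

Part I: 84774 = 2 * 3 * 71 * 199; sigma = (1 + 2) * (1 + 3) * (1 + 71) * (1 + 199) = 3 * 4 * 72 * 200 = 172800; answer 172800
Part II: B1 = 172800; r = -9; cross terms: (28*-9 - 36*-24)=612, (36*26 - -25*-9)=711, (-25*-24 - 28*26)=-128; twice the area = |1195| = 1195; area = 1195/2; answer 1195/2
Part III: B2 = 1195/2; threaded value p + q = 1197; c = 5; total draws C(12,2) = 66; complement C(7,2) = 21; favorable 66 - 21 = 45; P = 15/22; answer 15/22
Part IV: B3 = 15/22; threaded value p + q = 37; w = -7; f(2) = -1*(-43) + 1*(-7) = 36; iterating: f(2)=36, f(3)=-79, f(4)=115, f(5)=-194, f(6)=309, f(7)=-503, f(8)=812, f(9)=-1315, f(10)=2127, f(11)=-3442; answer -3442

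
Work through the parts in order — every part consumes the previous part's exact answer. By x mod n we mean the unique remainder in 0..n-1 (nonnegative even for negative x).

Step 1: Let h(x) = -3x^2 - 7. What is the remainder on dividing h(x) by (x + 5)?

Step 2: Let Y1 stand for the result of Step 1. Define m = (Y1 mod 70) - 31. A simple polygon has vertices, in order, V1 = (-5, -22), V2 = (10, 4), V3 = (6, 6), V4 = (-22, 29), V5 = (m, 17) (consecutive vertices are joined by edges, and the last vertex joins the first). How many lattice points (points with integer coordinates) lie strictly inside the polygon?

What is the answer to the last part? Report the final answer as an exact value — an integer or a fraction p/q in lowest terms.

560

Step 1: remainder = value at the root: -3*(-5)^2 - 7 = (-75) + (-7) = -82; answer -82
Step 2: Y1 = -82; m = 27; cross terms: (-5*4 - 10*-22)=200, (10*6 - 6*4)=36, (6*29 - -22*6)=306, (-22*17 - 27*29)=-1157, (27*-22 - -5*17)=-509; twice the area = |-1124| = 1124; area = 562; boundary points = 1 + 2 + 1 + 1 + 1 = 6; strictly interior points = area - boundary/2 + 1 = 560; answer 560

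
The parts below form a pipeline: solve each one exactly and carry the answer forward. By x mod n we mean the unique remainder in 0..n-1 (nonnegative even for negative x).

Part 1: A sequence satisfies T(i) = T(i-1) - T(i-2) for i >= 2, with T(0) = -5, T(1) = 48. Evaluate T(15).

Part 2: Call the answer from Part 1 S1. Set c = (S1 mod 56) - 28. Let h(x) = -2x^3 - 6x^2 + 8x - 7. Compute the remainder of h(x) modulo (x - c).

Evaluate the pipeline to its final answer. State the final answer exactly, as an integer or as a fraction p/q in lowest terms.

20969

Part 1: T(2) = 1*(48) - 1*(-5) = 53; iterating: T(2)=53, T(3)=5, T(4)=-48, T(5)=-53, T(6)=-5, T(7)=48, T(8)=53, T(9)=5, T(10)=-48, T(11)=-53, T(12)=-5, T(13)=48, T(14)=53, T(15)=5; answer 5
Part 2: S1 = 5; c = -23; remainder = value at the root: -2*(-23)^3 - 6*(-23)^2 + 8*(-23)^1 - 7 = (24334) + (-3174) + (-184) + (-7) = 20969; answer 20969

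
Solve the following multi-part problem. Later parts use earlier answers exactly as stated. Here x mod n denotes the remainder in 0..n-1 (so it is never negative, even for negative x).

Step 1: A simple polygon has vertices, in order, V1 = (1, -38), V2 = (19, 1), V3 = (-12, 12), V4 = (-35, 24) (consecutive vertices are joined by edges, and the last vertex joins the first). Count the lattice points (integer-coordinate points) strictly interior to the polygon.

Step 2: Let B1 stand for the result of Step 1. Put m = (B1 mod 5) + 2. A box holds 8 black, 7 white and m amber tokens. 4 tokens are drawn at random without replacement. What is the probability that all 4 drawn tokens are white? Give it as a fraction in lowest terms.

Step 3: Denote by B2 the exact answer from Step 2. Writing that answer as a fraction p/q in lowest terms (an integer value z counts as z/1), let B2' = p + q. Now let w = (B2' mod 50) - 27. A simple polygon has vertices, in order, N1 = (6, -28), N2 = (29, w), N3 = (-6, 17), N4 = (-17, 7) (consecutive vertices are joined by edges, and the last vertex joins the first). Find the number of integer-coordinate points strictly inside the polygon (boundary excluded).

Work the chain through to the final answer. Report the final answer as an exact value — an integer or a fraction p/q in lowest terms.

986

Step 1: cross terms: (1*1 - 19*-38)=723, (19*12 - -12*1)=240, (-12*24 - -35*12)=132, (-35*-38 - 1*24)=1306; twice the area = |2401| = 2401; area = 2401/2; boundary points = 3 + 1 + 1 + 2 = 7; strictly interior points = area - boundary/2 + 1 = 1198; answer 1198
Step 2: B1 = 1198; m = 5; total draws C(20,4) = 4845; favorable C(7,4) = 35; P = 7/969; answer 7/969
Step 3: B2 = 7/969; threaded value p + q = 976; w = -1; cross terms: (6*-1 - 29*-28)=806, (29*17 - -6*-1)=487, (-6*7 - -17*17)=247, (-17*-28 - 6*7)=434; twice the area = |1974| = 1974; area = 987; boundary points = 1 + 1 + 1 + 1 = 4; strictly interior points = area - boundary/2 + 1 = 986; answer 986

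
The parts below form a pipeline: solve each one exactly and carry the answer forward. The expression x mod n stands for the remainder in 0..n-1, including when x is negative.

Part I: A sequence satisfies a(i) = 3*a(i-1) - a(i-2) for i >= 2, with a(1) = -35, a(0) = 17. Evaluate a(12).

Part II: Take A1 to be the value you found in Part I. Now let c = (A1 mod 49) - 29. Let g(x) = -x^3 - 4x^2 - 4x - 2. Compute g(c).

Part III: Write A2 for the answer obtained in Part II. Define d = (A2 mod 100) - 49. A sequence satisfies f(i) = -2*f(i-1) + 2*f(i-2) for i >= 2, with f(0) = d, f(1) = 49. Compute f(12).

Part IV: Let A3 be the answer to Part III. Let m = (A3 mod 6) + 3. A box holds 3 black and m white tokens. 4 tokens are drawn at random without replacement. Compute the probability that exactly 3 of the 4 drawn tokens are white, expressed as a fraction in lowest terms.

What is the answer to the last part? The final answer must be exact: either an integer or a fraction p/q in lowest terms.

1/2

Part I: a(2) = 3*(-35) - 1*(17) = -122; iterating: a(2)=-122, a(3)=-331, a(4)=-871, a(5)=-2282, a(6)=-5975, a(7)=-15643, a(8)=-40954, a(9)=-107219, a(10)=-280703, a(11)=-734890, a(12)=-1923967; answer -1923967
Part II: A1 = -1923967; c = -11; -1*(-11)^3 - 4*(-11)^2 - 4*(-11)^1 - 2 = (1331) + (-484) + (44) + (-2) = 889; answer 889
Part III: A2 = 889; d = 40; f(2) = -2*(49) + 2*(40) = -18; iterating: f(2)=-18, f(3)=134, f(4)=-304, f(5)=876, f(6)=-2360, f(7)=6472, f(8)=-17664, f(9)=48272, f(10)=-131872, f(11)=360288, f(12)=-984320; answer -984320
Part IV: A3 = -984320; m = 7; total draws C(10,4) = 210; favorable C(7,3)*C(3,1) = 105; P = 1/2; answer 1/2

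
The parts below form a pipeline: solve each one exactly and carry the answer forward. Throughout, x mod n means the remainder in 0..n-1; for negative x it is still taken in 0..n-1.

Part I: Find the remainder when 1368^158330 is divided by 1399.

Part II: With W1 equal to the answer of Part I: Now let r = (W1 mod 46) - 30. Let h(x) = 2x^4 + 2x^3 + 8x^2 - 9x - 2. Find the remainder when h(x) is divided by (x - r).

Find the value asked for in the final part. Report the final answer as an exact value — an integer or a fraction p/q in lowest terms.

62749

Part I: squarings mod 1399: 1368^1=1368, 1368^2=961, 1368^4=181, 1368^8=584, 1368^16=1099, 1368^32=464, 1368^64=1249, 1368^128=116, 1368^256=865, 1368^512=1159, 1368^1024=241, 1368^2048=722, 1368^4096=856, 1368^8192=1059, 1368^16384=882, 1368^32768=80, 1368^65536=804, 1368^131072=78; 1368^158330 = 1368^2 * 1368^8 * 1368^16 * 1368^32 * 1368^64 * 1368^512 * 1368^2048 * 1368^8192 * 1368^16384 * 1368^131072 = 319 (mod 1399); answer 319
Part II: W1 = 319; r = 13; remainder = value at the root: 2*(13)^4 + 2*(13)^3 + 8*(13)^2 - 9*(13)^1 - 2 = (57122) + (4394) + (1352) + (-117) + (-2) = 62749; answer 62749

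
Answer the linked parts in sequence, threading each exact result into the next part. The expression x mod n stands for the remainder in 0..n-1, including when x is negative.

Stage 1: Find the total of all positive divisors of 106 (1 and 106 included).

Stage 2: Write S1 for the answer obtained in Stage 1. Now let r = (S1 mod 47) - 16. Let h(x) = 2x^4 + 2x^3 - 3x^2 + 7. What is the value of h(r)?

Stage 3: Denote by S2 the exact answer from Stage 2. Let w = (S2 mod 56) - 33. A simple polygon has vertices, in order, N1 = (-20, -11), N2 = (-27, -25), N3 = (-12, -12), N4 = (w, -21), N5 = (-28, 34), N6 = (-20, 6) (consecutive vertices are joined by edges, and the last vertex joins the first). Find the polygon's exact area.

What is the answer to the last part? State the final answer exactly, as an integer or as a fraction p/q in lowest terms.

697/2

Stage 1: 106 = 2 * 53; sigma = (1 + 2) * (1 + 53) = 3 * 54 = 162; answer 162
Stage 2: S1 = 162; r = 5; 2*(5)^4 + 2*(5)^3 - 3*(5)^2 + 7 = (1250) + (250) + (-75) + (7) = 1432; answer 1432
Stage 3: S2 = 1432; w = -1; cross terms: (-20*-25 - -27*-11)=203, (-27*-12 - -12*-25)=24, (-12*-21 - -1*-12)=240, (-1*34 - -28*-21)=-622, (-28*6 - -20*34)=512, (-20*-11 - -20*6)=340; twice the area = |697| = 697; area = 697/2; answer 697/2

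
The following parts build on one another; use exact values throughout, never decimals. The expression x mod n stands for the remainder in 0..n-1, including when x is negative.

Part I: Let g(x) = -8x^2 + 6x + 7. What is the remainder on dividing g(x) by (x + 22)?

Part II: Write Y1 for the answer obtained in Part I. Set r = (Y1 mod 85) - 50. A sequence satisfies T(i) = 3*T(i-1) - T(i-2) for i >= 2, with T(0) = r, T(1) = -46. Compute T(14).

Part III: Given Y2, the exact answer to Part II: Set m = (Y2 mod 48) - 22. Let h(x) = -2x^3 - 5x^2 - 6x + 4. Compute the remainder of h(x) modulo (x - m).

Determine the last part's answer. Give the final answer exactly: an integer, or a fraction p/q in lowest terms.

Part I: remainder = value at the root: -8*(-22)^2 + 6*(-22)^1 + 7 = (-3872) + (-132) + (7) = -3997; answer -3997
Part II: Y1 = -3997; r = 33; T(2) = 3*(-46) - 1*(33) = -171; iterating: T(2)=-171, T(3)=-467, T(4)=-1230, T(5)=-3223, T(6)=-8439, T(7)=-22094, T(8)=-57843, T(9)=-151435, T(10)=-396462, T(11)=-1037951, T(12)=-2717391, T(13)=-7114222, T(14)=-18625275; answer -18625275
Part III: Y2 = -18625275; m = -1; remainder = value at the root: -2*(-1)^3 - 5*(-1)^2 - 6*(-1)^1 + 4 = (2) + (-5) + (6) + (4) = 7; answer 7

7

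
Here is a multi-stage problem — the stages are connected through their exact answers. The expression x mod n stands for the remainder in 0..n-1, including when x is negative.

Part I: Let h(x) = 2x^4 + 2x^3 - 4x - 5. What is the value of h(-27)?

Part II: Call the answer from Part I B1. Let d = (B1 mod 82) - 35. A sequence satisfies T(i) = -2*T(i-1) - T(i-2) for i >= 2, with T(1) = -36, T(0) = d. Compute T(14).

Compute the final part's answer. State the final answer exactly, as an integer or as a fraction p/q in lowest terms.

Part I: 2*(-27)^4 + 2*(-27)^3 - 4*(-27)^1 - 5 = (1062882) + (-39366) + (108) + (-5) = 1023619; answer 1023619
Part II: B1 = 1023619; d = -22; T(2) = -2*(-36) - 1*(-22) = 94; iterating: T(2)=94, T(3)=-152, T(4)=210, T(5)=-268, T(6)=326, T(7)=-384, T(8)=442, T(9)=-500, T(10)=558, T(11)=-616, T(12)=674, T(13)=-732, T(14)=790; answer 790

790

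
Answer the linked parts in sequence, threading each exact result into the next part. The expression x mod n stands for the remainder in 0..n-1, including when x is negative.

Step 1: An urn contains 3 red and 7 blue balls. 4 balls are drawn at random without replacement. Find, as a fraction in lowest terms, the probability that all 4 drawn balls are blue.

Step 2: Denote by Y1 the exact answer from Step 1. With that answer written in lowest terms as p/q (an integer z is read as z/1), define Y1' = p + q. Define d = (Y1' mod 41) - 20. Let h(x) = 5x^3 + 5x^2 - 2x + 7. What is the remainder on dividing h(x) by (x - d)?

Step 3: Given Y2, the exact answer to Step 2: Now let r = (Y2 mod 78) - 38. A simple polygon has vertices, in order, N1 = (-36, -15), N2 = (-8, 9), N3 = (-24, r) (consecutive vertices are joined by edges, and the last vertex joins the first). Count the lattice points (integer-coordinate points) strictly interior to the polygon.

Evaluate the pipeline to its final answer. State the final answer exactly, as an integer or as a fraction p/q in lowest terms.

1

Step 1: total draws C(10,4) = 210; favorable C(7,4) = 35; P = 1/6; answer 1/6
Step 2: Y1 = 1/6; threaded value p + q = 7; d = -13; remainder = value at the root: 5*(-13)^3 + 5*(-13)^2 - 2*(-13)^1 + 7 = (-10985) + (845) + (26) + (7) = -10107; answer -10107
Step 3: Y2 = -10107; r = -5; cross terms: (-36*9 - -8*-15)=-444, (-8*-5 - -24*9)=256, (-24*-15 - -36*-5)=180; twice the area = |-8| = 8; area = 4; boundary points = 4 + 2 + 2 = 8; strictly interior points = area - boundary/2 + 1 = 1; answer 1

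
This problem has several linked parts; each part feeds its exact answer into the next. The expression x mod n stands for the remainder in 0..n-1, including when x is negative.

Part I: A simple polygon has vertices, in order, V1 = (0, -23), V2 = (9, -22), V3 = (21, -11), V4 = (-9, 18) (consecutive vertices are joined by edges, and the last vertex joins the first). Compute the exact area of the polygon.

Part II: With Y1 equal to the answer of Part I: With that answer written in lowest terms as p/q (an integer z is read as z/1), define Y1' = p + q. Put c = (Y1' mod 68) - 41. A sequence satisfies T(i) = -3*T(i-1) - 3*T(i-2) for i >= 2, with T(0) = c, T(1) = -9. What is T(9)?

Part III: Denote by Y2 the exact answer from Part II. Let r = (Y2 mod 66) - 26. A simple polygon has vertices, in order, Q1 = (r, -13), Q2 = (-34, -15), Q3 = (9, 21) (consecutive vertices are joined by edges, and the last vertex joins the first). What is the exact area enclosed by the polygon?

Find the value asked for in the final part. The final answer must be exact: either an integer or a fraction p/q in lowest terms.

Part I: cross terms: (0*-22 - 9*-23)=207, (9*-11 - 21*-22)=363, (21*18 - -9*-11)=279, (-9*-23 - 0*18)=207; twice the area = |1056| = 1056; area = 528; answer 528
Part II: Y1 = 528; threaded value p + q = 529; c = 12; T(2) = -3*(-9) - 3*(12) = -9; iterating: T(2)=-9, T(3)=54, T(4)=-135, T(5)=243, T(6)=-324, T(7)=243, T(8)=243, T(9)=-1458; answer -1458
Part III: Y2 = -1458; r = 34; cross terms: (34*-15 - -34*-13)=-952, (-34*21 - 9*-15)=-579, (9*-13 - 34*21)=-831; twice the area = |-2362| = 2362; area = 1181; answer 1181

1181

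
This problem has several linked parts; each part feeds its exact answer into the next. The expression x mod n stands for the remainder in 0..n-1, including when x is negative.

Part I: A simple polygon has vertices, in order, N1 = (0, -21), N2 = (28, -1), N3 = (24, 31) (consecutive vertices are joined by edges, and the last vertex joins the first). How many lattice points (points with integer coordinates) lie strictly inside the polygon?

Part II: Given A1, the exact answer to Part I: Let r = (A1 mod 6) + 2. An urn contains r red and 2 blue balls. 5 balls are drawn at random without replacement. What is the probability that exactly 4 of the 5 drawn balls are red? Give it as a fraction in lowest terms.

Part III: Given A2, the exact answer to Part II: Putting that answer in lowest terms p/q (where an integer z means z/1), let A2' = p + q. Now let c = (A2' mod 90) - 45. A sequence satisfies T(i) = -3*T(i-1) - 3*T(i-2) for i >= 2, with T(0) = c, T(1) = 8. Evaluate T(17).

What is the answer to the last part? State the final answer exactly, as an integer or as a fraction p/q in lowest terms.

Part I: cross terms: (0*-1 - 28*-21)=588, (28*31 - 24*-1)=892, (24*-21 - 0*31)=-504; twice the area = |976| = 976; area = 488; boundary points = 4 + 4 + 4 = 12; strictly interior points = area - boundary/2 + 1 = 483; answer 483
Part II: A1 = 483; r = 5; total draws C(7,5) = 21; favorable C(5,4)*C(2,1) = 10; P = 10/21; answer 10/21
Part III: A2 = 10/21; threaded value p + q = 31; c = -14; T(2) = -3*(8) - 3*(-14) = 18; iterating: T(2)=18, T(3)=-78, T(4)=180, T(5)=-306, T(6)=378, T(7)=-216, T(8)=-486, T(9)=2106, T(10)=-4860, T(11)=8262, T(12)=-10206, T(13)=5832, T(14)=13122, T(15)=-56862, T(16)=131220, T(17)=-223074; answer -223074

-223074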